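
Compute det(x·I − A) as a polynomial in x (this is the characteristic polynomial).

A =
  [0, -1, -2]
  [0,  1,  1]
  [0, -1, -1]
x^3

Expanding det(x·I − A) (e.g. by cofactor expansion or by noting that A is similar to its Jordan form J, which has the same characteristic polynomial as A) gives
  χ_A(x) = x^3
which factors as x^3. The eigenvalues (with algebraic multiplicities) are λ = 0 with multiplicity 3.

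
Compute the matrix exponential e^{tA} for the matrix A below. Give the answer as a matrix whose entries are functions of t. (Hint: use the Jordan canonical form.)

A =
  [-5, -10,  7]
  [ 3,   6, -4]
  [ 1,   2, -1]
e^{tA} =
  [t^2 - 5*t + 1, 2*t^2 - 10*t, -t^2 + 7*t]
  [-t^2/2 + 3*t, -t^2 + 6*t + 1, t^2/2 - 4*t]
  [t, 2*t, 1 - t]

Strategy: write A = P · J · P⁻¹ where J is a Jordan canonical form, so e^{tA} = P · e^{tJ} · P⁻¹, and e^{tJ} can be computed block-by-block.

A has Jordan form
J =
  [0, 1, 0]
  [0, 0, 1]
  [0, 0, 0]
(up to reordering of blocks).

Per-block formulas:
  For a 3×3 Jordan block J_3(0): exp(t · J_3(0)) = e^(0t)·(I + t·N + (t^2/2)·N^2), where N is the 3×3 nilpotent shift.

After assembling e^{tJ} and conjugating by P, we get:

e^{tA} =
  [t^2 - 5*t + 1, 2*t^2 - 10*t, -t^2 + 7*t]
  [-t^2/2 + 3*t, -t^2 + 6*t + 1, t^2/2 - 4*t]
  [t, 2*t, 1 - t]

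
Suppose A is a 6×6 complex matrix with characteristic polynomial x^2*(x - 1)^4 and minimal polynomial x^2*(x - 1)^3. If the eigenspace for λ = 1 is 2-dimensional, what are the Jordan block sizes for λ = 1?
Block sizes for λ = 1: [3, 1]

Step 1 — from the characteristic polynomial, algebraic multiplicity of λ = 1 is 4. From dim ker(A − (1)·I) = 2, there are exactly 2 Jordan blocks for λ = 1.
Step 2 — from the minimal polynomial, the factor (x − 1)^3 tells us the largest block for λ = 1 has size 3.
Step 3 — with total size 4, 2 blocks, and largest block 3, the block sizes (in nonincreasing order) are [3, 1].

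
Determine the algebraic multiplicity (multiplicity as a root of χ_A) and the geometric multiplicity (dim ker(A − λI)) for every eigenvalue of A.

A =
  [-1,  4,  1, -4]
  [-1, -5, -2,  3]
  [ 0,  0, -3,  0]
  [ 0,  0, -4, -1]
λ = -3: alg = 3, geom = 1; λ = -1: alg = 1, geom = 1

Step 1 — factor the characteristic polynomial to read off the algebraic multiplicities:
  χ_A(x) = (x + 1)*(x + 3)^3

Step 2 — compute geometric multiplicities via the rank-nullity identity g(λ) = n − rank(A − λI):
  rank(A − (-3)·I) = 3, so dim ker(A − (-3)·I) = n − 3 = 1
  rank(A − (-1)·I) = 3, so dim ker(A − (-1)·I) = n − 3 = 1

Summary:
  λ = -3: algebraic multiplicity = 3, geometric multiplicity = 1
  λ = -1: algebraic multiplicity = 1, geometric multiplicity = 1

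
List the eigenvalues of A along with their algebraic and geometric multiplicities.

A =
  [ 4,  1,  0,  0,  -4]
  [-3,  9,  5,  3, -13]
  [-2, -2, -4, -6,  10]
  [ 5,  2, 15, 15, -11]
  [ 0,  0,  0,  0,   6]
λ = 6: alg = 5, geom = 3

Step 1 — factor the characteristic polynomial to read off the algebraic multiplicities:
  χ_A(x) = (x - 6)^5

Step 2 — compute geometric multiplicities via the rank-nullity identity g(λ) = n − rank(A − λI):
  rank(A − (6)·I) = 2, so dim ker(A − (6)·I) = n − 2 = 3

Summary:
  λ = 6: algebraic multiplicity = 5, geometric multiplicity = 3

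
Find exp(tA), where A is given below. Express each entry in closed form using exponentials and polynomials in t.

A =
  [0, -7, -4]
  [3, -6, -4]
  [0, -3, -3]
e^{tA} =
  [-6*t^2*exp(-3*t) + 3*t*exp(-3*t) + exp(-3*t), 6*t^2*exp(-3*t) - 7*t*exp(-3*t), 8*t^2*exp(-3*t) - 4*t*exp(-3*t)]
  [3*t*exp(-3*t), -3*t*exp(-3*t) + exp(-3*t), -4*t*exp(-3*t)]
  [-9*t^2*exp(-3*t)/2, 9*t^2*exp(-3*t)/2 - 3*t*exp(-3*t), 6*t^2*exp(-3*t) + exp(-3*t)]

Strategy: write A = P · J · P⁻¹ where J is a Jordan canonical form, so e^{tA} = P · e^{tJ} · P⁻¹, and e^{tJ} can be computed block-by-block.

A has Jordan form
J =
  [-3,  1,  0]
  [ 0, -3,  1]
  [ 0,  0, -3]
(up to reordering of blocks).

Per-block formulas:
  For a 3×3 Jordan block J_3(-3): exp(t · J_3(-3)) = e^(-3t)·(I + t·N + (t^2/2)·N^2), where N is the 3×3 nilpotent shift.

After assembling e^{tJ} and conjugating by P, we get:

e^{tA} =
  [-6*t^2*exp(-3*t) + 3*t*exp(-3*t) + exp(-3*t), 6*t^2*exp(-3*t) - 7*t*exp(-3*t), 8*t^2*exp(-3*t) - 4*t*exp(-3*t)]
  [3*t*exp(-3*t), -3*t*exp(-3*t) + exp(-3*t), -4*t*exp(-3*t)]
  [-9*t^2*exp(-3*t)/2, 9*t^2*exp(-3*t)/2 - 3*t*exp(-3*t), 6*t^2*exp(-3*t) + exp(-3*t)]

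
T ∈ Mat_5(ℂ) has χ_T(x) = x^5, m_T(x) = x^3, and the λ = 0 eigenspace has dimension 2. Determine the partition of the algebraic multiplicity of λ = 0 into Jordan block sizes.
Block sizes for λ = 0: [3, 2]

Step 1 — from the characteristic polynomial, algebraic multiplicity of λ = 0 is 5. From dim ker(T − (0)·I) = 2, there are exactly 2 Jordan blocks for λ = 0.
Step 2 — from the minimal polynomial, the factor (x − 0)^3 tells us the largest block for λ = 0 has size 3.
Step 3 — with total size 5, 2 blocks, and largest block 3, the block sizes (in nonincreasing order) are [3, 2].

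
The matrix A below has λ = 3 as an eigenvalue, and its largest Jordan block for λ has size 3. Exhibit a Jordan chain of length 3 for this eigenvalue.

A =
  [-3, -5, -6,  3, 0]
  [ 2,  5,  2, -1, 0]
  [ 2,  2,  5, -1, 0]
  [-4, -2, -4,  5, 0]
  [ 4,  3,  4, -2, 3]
A Jordan chain for λ = 3 of length 3:
v_1 = (2, 0, 0, 4, -2)ᵀ
v_2 = (-6, 2, 2, -4, 4)ᵀ
v_3 = (1, 0, 0, 0, 0)ᵀ

Let N = A − (3)·I. We want v_3 with N^3 v_3 = 0 but N^2 v_3 ≠ 0; then v_{j-1} := N · v_j for j = 3, …, 2.

Pick v_3 = (1, 0, 0, 0, 0)ᵀ.
Then v_2 = N · v_3 = (-6, 2, 2, -4, 4)ᵀ.
Then v_1 = N · v_2 = (2, 0, 0, 4, -2)ᵀ.

Sanity check: (A − (3)·I) v_1 = (0, 0, 0, 0, 0)ᵀ = 0. ✓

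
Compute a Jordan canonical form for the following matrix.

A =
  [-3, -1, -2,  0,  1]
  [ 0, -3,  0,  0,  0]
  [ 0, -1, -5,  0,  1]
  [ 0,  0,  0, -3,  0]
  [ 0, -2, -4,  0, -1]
J_2(-3) ⊕ J_1(-3) ⊕ J_1(-3) ⊕ J_1(-3)

The characteristic polynomial is
  det(x·I − A) = x^5 + 15*x^4 + 90*x^3 + 270*x^2 + 405*x + 243 = (x + 3)^5

Eigenvalues and multiplicities (the geometric multiplicity of λ is n − rank(A − λI), which equals the number of Jordan blocks for λ):
  λ = -3: algebraic multiplicity = 5, geometric multiplicity = 4

Determining the block sizes for each eigenvalue:
  λ = -3: 4 blocks summing to 5 forces exactly one block of size 2 and the rest size 1 → block sizes [2, 1, 1, 1]

Assembling the blocks gives a Jordan form
J =
  [-3,  1,  0,  0,  0]
  [ 0, -3,  0,  0,  0]
  [ 0,  0, -3,  0,  0]
  [ 0,  0,  0, -3,  0]
  [ 0,  0,  0,  0, -3]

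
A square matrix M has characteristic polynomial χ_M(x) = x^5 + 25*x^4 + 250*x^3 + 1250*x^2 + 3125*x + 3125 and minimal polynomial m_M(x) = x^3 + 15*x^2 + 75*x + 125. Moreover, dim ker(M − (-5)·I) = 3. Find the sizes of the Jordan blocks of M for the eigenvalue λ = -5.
Block sizes for λ = -5: [3, 1, 1]

Step 1 — from the characteristic polynomial, algebraic multiplicity of λ = -5 is 5. From dim ker(M − (-5)·I) = 3, there are exactly 3 Jordan blocks for λ = -5.
Step 2 — from the minimal polynomial, the factor (x + 5)^3 tells us the largest block for λ = -5 has size 3.
Step 3 — with total size 5, 3 blocks, and largest block 3, the block sizes (in nonincreasing order) are [3, 1, 1].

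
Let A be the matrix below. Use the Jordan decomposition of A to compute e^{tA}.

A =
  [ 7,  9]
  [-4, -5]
e^{tA} =
  [6*t*exp(t) + exp(t), 9*t*exp(t)]
  [-4*t*exp(t), -6*t*exp(t) + exp(t)]

Strategy: write A = P · J · P⁻¹ where J is a Jordan canonical form, so e^{tA} = P · e^{tJ} · P⁻¹, and e^{tJ} can be computed block-by-block.

A has Jordan form
J =
  [1, 1]
  [0, 1]
(up to reordering of blocks).

Per-block formulas:
  For a 2×2 Jordan block J_2(1): exp(t · J_2(1)) = e^(1t)·(I + t·N), where N is the 2×2 nilpotent shift.

After assembling e^{tJ} and conjugating by P, we get:

e^{tA} =
  [6*t*exp(t) + exp(t), 9*t*exp(t)]
  [-4*t*exp(t), -6*t*exp(t) + exp(t)]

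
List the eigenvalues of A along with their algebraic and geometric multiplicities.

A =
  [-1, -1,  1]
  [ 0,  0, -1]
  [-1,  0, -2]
λ = -1: alg = 3, geom = 1

Step 1 — factor the characteristic polynomial to read off the algebraic multiplicities:
  χ_A(x) = (x + 1)^3

Step 2 — compute geometric multiplicities via the rank-nullity identity g(λ) = n − rank(A − λI):
  rank(A − (-1)·I) = 2, so dim ker(A − (-1)·I) = n − 2 = 1

Summary:
  λ = -1: algebraic multiplicity = 3, geometric multiplicity = 1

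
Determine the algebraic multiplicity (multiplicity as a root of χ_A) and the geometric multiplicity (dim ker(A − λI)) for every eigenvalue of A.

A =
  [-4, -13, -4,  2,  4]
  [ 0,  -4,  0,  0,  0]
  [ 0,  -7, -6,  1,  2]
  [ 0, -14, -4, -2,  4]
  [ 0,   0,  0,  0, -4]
λ = -4: alg = 5, geom = 3

Step 1 — factor the characteristic polynomial to read off the algebraic multiplicities:
  χ_A(x) = (x + 4)^5

Step 2 — compute geometric multiplicities via the rank-nullity identity g(λ) = n − rank(A − λI):
  rank(A − (-4)·I) = 2, so dim ker(A − (-4)·I) = n − 2 = 3

Summary:
  λ = -4: algebraic multiplicity = 5, geometric multiplicity = 3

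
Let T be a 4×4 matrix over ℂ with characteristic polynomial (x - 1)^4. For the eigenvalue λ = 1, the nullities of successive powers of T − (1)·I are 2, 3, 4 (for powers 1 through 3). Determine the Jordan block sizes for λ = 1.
Block sizes for λ = 1: [3, 1]

From the dimensions of kernels of powers, the number of Jordan blocks of size at least j is d_j − d_{j−1} where d_j = dim ker(N^j) (with d_0 = 0). Computing the differences gives [2, 1, 1].
The number of blocks of size exactly k is (#blocks of size ≥ k) − (#blocks of size ≥ k + 1), so the partition is: 1 block(s) of size 1, 1 block(s) of size 3.
In nonincreasing order the block sizes are [3, 1].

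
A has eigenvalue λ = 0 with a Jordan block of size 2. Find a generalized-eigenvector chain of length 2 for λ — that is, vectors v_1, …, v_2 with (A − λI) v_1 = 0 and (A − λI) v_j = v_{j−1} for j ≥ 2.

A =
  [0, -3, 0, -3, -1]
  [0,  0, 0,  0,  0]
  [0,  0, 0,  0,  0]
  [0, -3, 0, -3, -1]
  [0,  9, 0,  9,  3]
A Jordan chain for λ = 0 of length 2:
v_1 = (-3, 0, 0, -3, 9)ᵀ
v_2 = (0, 1, 0, 0, 0)ᵀ

Let N = A − (0)·I. We want v_2 with N^2 v_2 = 0 but N^1 v_2 ≠ 0; then v_{j-1} := N · v_j for j = 2, …, 2.

Pick v_2 = (0, 1, 0, 0, 0)ᵀ.
Then v_1 = N · v_2 = (-3, 0, 0, -3, 9)ᵀ.

Sanity check: (A − (0)·I) v_1 = (0, 0, 0, 0, 0)ᵀ = 0. ✓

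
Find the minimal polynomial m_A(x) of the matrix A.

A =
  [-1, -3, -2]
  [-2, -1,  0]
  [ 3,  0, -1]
x^3 + 3*x^2 + 3*x + 1

The characteristic polynomial is χ_A(x) = (x + 1)^3, so the eigenvalues are known. The minimal polynomial is
  m_A(x) = Π_λ (x − λ)^{k_λ}
where k_λ is the size of the *largest* Jordan block for λ (equivalently, the smallest k with (A − λI)^k v = 0 for every generalised eigenvector v of λ).

  λ = -1: largest Jordan block has size 3, contributing (x + 1)^3

So m_A(x) = (x + 1)^3 = x^3 + 3*x^2 + 3*x + 1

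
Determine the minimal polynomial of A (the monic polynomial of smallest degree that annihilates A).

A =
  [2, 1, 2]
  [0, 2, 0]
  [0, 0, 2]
x^2 - 4*x + 4

The characteristic polynomial is χ_A(x) = (x - 2)^3, so the eigenvalues are known. The minimal polynomial is
  m_A(x) = Π_λ (x − λ)^{k_λ}
where k_λ is the size of the *largest* Jordan block for λ (equivalently, the smallest k with (A − λI)^k v = 0 for every generalised eigenvector v of λ).

  λ = 2: largest Jordan block has size 2, contributing (x − 2)^2

So m_A(x) = (x - 2)^2 = x^2 - 4*x + 4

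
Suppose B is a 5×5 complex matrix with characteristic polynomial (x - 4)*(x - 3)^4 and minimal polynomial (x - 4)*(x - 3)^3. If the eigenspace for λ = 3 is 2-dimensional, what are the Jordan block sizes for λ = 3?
Block sizes for λ = 3: [3, 1]

Step 1 — from the characteristic polynomial, algebraic multiplicity of λ = 3 is 4. From dim ker(B − (3)·I) = 2, there are exactly 2 Jordan blocks for λ = 3.
Step 2 — from the minimal polynomial, the factor (x − 3)^3 tells us the largest block for λ = 3 has size 3.
Step 3 — with total size 4, 2 blocks, and largest block 3, the block sizes (in nonincreasing order) are [3, 1].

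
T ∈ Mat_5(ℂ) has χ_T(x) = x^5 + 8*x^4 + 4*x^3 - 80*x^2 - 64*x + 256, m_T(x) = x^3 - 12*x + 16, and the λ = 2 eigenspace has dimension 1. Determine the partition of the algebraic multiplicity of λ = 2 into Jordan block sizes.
Block sizes for λ = 2: [2]

Step 1 — from the characteristic polynomial, algebraic multiplicity of λ = 2 is 2. From dim ker(T − (2)·I) = 1, there are exactly 1 Jordan blocks for λ = 2.
Step 2 — from the minimal polynomial, the factor (x − 2)^2 tells us the largest block for λ = 2 has size 2.
Step 3 — with total size 2, 1 blocks, and largest block 2, the block sizes (in nonincreasing order) are [2].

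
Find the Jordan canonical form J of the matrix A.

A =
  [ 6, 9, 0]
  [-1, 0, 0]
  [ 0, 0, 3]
J_2(3) ⊕ J_1(3)

The characteristic polynomial is
  det(x·I − A) = x^3 - 9*x^2 + 27*x - 27 = (x - 3)^3

Eigenvalues and multiplicities (the geometric multiplicity of λ is n − rank(A − λI), which equals the number of Jordan blocks for λ):
  λ = 3: algebraic multiplicity = 3, geometric multiplicity = 2

Determining the block sizes for each eigenvalue:
  λ = 3: 2 blocks summing to 3 forces exactly one block of size 2 and the rest size 1 → block sizes [2, 1]

Assembling the blocks gives a Jordan form
J =
  [3, 1, 0]
  [0, 3, 0]
  [0, 0, 3]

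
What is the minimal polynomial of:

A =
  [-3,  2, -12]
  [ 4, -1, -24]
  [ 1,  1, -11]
x^2 + 10*x + 25

The characteristic polynomial is χ_A(x) = (x + 5)^3, so the eigenvalues are known. The minimal polynomial is
  m_A(x) = Π_λ (x − λ)^{k_λ}
where k_λ is the size of the *largest* Jordan block for λ (equivalently, the smallest k with (A − λI)^k v = 0 for every generalised eigenvector v of λ).

  λ = -5: largest Jordan block has size 2, contributing (x + 5)^2

So m_A(x) = (x + 5)^2 = x^2 + 10*x + 25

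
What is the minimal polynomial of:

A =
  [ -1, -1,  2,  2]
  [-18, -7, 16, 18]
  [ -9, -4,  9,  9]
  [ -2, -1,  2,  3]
x^2 - 2*x + 1

The characteristic polynomial is χ_A(x) = (x - 1)^4, so the eigenvalues are known. The minimal polynomial is
  m_A(x) = Π_λ (x − λ)^{k_λ}
where k_λ is the size of the *largest* Jordan block for λ (equivalently, the smallest k with (A − λI)^k v = 0 for every generalised eigenvector v of λ).

  λ = 1: largest Jordan block has size 2, contributing (x − 1)^2

So m_A(x) = (x - 1)^2 = x^2 - 2*x + 1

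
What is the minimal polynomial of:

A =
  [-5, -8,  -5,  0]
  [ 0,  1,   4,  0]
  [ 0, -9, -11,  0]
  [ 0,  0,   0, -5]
x^3 + 15*x^2 + 75*x + 125

The characteristic polynomial is χ_A(x) = (x + 5)^4, so the eigenvalues are known. The minimal polynomial is
  m_A(x) = Π_λ (x − λ)^{k_λ}
where k_λ is the size of the *largest* Jordan block for λ (equivalently, the smallest k with (A − λI)^k v = 0 for every generalised eigenvector v of λ).

  λ = -5: largest Jordan block has size 3, contributing (x + 5)^3

So m_A(x) = (x + 5)^3 = x^3 + 15*x^2 + 75*x + 125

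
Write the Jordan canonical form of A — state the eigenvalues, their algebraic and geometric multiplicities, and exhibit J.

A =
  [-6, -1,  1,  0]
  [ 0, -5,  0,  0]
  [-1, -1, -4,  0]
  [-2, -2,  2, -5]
J_2(-5) ⊕ J_1(-5) ⊕ J_1(-5)

The characteristic polynomial is
  det(x·I − A) = x^4 + 20*x^3 + 150*x^2 + 500*x + 625 = (x + 5)^4

Eigenvalues and multiplicities (the geometric multiplicity of λ is n − rank(A − λI), which equals the number of Jordan blocks for λ):
  λ = -5: algebraic multiplicity = 4, geometric multiplicity = 3

Determining the block sizes for each eigenvalue:
  λ = -5: 3 blocks summing to 4 forces exactly one block of size 2 and the rest size 1 → block sizes [2, 1, 1]

Assembling the blocks gives a Jordan form
J =
  [-5,  1,  0,  0]
  [ 0, -5,  0,  0]
  [ 0,  0, -5,  0]
  [ 0,  0,  0, -5]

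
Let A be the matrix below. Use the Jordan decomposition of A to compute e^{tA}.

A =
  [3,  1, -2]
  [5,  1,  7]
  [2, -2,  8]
e^{tA} =
  [t^2*exp(4*t) - t*exp(4*t) + exp(4*t), t*exp(4*t), t^2*exp(4*t)/2 - 2*t*exp(4*t)]
  [-3*t^2*exp(4*t) + 5*t*exp(4*t), -3*t*exp(4*t) + exp(4*t), -3*t^2*exp(4*t)/2 + 7*t*exp(4*t)]
  [-2*t^2*exp(4*t) + 2*t*exp(4*t), -2*t*exp(4*t), -t^2*exp(4*t) + 4*t*exp(4*t) + exp(4*t)]

Strategy: write A = P · J · P⁻¹ where J is a Jordan canonical form, so e^{tA} = P · e^{tJ} · P⁻¹, and e^{tJ} can be computed block-by-block.

A has Jordan form
J =
  [4, 1, 0]
  [0, 4, 1]
  [0, 0, 4]
(up to reordering of blocks).

Per-block formulas:
  For a 3×3 Jordan block J_3(4): exp(t · J_3(4)) = e^(4t)·(I + t·N + (t^2/2)·N^2), where N is the 3×3 nilpotent shift.

After assembling e^{tJ} and conjugating by P, we get:

e^{tA} =
  [t^2*exp(4*t) - t*exp(4*t) + exp(4*t), t*exp(4*t), t^2*exp(4*t)/2 - 2*t*exp(4*t)]
  [-3*t^2*exp(4*t) + 5*t*exp(4*t), -3*t*exp(4*t) + exp(4*t), -3*t^2*exp(4*t)/2 + 7*t*exp(4*t)]
  [-2*t^2*exp(4*t) + 2*t*exp(4*t), -2*t*exp(4*t), -t^2*exp(4*t) + 4*t*exp(4*t) + exp(4*t)]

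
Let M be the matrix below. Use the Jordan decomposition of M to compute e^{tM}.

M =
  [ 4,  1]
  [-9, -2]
e^{tM} =
  [3*t*exp(t) + exp(t), t*exp(t)]
  [-9*t*exp(t), -3*t*exp(t) + exp(t)]

Strategy: write M = P · J · P⁻¹ where J is a Jordan canonical form, so e^{tM} = P · e^{tJ} · P⁻¹, and e^{tJ} can be computed block-by-block.

M has Jordan form
J =
  [1, 1]
  [0, 1]
(up to reordering of blocks).

Per-block formulas:
  For a 2×2 Jordan block J_2(1): exp(t · J_2(1)) = e^(1t)·(I + t·N), where N is the 2×2 nilpotent shift.

After assembling e^{tJ} and conjugating by P, we get:

e^{tM} =
  [3*t*exp(t) + exp(t), t*exp(t)]
  [-9*t*exp(t), -3*t*exp(t) + exp(t)]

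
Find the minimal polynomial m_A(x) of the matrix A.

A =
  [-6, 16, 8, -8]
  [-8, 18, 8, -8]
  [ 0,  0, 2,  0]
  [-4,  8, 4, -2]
x^2 - 8*x + 12

The characteristic polynomial is χ_A(x) = (x - 6)*(x - 2)^3, so the eigenvalues are known. The minimal polynomial is
  m_A(x) = Π_λ (x − λ)^{k_λ}
where k_λ is the size of the *largest* Jordan block for λ (equivalently, the smallest k with (A − λI)^k v = 0 for every generalised eigenvector v of λ).

  λ = 2: largest Jordan block has size 1, contributing (x − 2)
  λ = 6: largest Jordan block has size 1, contributing (x − 6)

So m_A(x) = (x - 6)*(x - 2) = x^2 - 8*x + 12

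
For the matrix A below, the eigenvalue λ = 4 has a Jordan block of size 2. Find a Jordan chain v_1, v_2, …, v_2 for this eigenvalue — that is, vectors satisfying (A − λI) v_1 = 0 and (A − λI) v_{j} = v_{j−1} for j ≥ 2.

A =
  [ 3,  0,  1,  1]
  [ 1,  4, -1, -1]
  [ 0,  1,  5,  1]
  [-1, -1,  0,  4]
A Jordan chain for λ = 4 of length 2:
v_1 = (-1, 1, 0, -1)ᵀ
v_2 = (1, 0, 0, 0)ᵀ

Let N = A − (4)·I. We want v_2 with N^2 v_2 = 0 but N^1 v_2 ≠ 0; then v_{j-1} := N · v_j for j = 2, …, 2.

Pick v_2 = (1, 0, 0, 0)ᵀ.
Then v_1 = N · v_2 = (-1, 1, 0, -1)ᵀ.

Sanity check: (A − (4)·I) v_1 = (0, 0, 0, 0)ᵀ = 0. ✓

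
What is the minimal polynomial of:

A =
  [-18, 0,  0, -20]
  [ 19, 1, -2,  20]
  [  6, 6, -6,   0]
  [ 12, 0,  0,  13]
x^2 + 5*x + 6

The characteristic polynomial is χ_A(x) = (x + 2)^2*(x + 3)^2, so the eigenvalues are known. The minimal polynomial is
  m_A(x) = Π_λ (x − λ)^{k_λ}
where k_λ is the size of the *largest* Jordan block for λ (equivalently, the smallest k with (A − λI)^k v = 0 for every generalised eigenvector v of λ).

  λ = -3: largest Jordan block has size 1, contributing (x + 3)
  λ = -2: largest Jordan block has size 1, contributing (x + 2)

So m_A(x) = (x + 2)*(x + 3) = x^2 + 5*x + 6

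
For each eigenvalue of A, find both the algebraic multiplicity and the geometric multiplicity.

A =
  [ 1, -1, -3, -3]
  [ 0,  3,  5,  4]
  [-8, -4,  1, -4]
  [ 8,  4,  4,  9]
λ = 3: alg = 3, geom = 1; λ = 5: alg = 1, geom = 1

Step 1 — factor the characteristic polynomial to read off the algebraic multiplicities:
  χ_A(x) = (x - 5)*(x - 3)^3

Step 2 — compute geometric multiplicities via the rank-nullity identity g(λ) = n − rank(A − λI):
  rank(A − (3)·I) = 3, so dim ker(A − (3)·I) = n − 3 = 1
  rank(A − (5)·I) = 3, so dim ker(A − (5)·I) = n − 3 = 1

Summary:
  λ = 3: algebraic multiplicity = 3, geometric multiplicity = 1
  λ = 5: algebraic multiplicity = 1, geometric multiplicity = 1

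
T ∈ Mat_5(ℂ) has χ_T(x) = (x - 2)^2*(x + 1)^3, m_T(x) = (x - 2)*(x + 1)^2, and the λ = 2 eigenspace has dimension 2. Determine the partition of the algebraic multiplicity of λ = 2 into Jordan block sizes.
Block sizes for λ = 2: [1, 1]

Step 1 — from the characteristic polynomial, algebraic multiplicity of λ = 2 is 2. From dim ker(T − (2)·I) = 2, there are exactly 2 Jordan blocks for λ = 2.
Step 2 — from the minimal polynomial, the factor (x − 2) tells us the largest block for λ = 2 has size 1.
Step 3 — with total size 2, 2 blocks, and largest block 1, the block sizes (in nonincreasing order) are [1, 1].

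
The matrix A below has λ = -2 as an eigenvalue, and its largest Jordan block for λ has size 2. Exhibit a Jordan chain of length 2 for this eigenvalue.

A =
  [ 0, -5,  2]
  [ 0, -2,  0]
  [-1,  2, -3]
A Jordan chain for λ = -2 of length 2:
v_1 = (1, 0, -1)ᵀ
v_2 = (3, 1, 0)ᵀ

Let N = A − (-2)·I. We want v_2 with N^2 v_2 = 0 but N^1 v_2 ≠ 0; then v_{j-1} := N · v_j for j = 2, …, 2.

Pick v_2 = (3, 1, 0)ᵀ.
Then v_1 = N · v_2 = (1, 0, -1)ᵀ.

Sanity check: (A − (-2)·I) v_1 = (0, 0, 0)ᵀ = 0. ✓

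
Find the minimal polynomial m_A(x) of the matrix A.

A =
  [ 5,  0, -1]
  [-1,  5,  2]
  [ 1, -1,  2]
x^3 - 12*x^2 + 48*x - 64

The characteristic polynomial is χ_A(x) = (x - 4)^3, so the eigenvalues are known. The minimal polynomial is
  m_A(x) = Π_λ (x − λ)^{k_λ}
where k_λ is the size of the *largest* Jordan block for λ (equivalently, the smallest k with (A − λI)^k v = 0 for every generalised eigenvector v of λ).

  λ = 4: largest Jordan block has size 3, contributing (x − 4)^3

So m_A(x) = (x - 4)^3 = x^3 - 12*x^2 + 48*x - 64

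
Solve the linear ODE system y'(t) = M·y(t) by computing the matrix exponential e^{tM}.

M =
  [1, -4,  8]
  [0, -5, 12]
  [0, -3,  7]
e^{tM} =
  [exp(t), -4*t*exp(t), 8*t*exp(t)]
  [0, -6*t*exp(t) + exp(t), 12*t*exp(t)]
  [0, -3*t*exp(t), 6*t*exp(t) + exp(t)]

Strategy: write M = P · J · P⁻¹ where J is a Jordan canonical form, so e^{tM} = P · e^{tJ} · P⁻¹, and e^{tJ} can be computed block-by-block.

M has Jordan form
J =
  [1, 1, 0]
  [0, 1, 0]
  [0, 0, 1]
(up to reordering of blocks).

Per-block formulas:
  For a 2×2 Jordan block J_2(1): exp(t · J_2(1)) = e^(1t)·(I + t·N), where N is the 2×2 nilpotent shift.
  For a 1×1 block at λ = 1: exp(t · [1]) = [e^(1t)].

After assembling e^{tJ} and conjugating by P, we get:

e^{tM} =
  [exp(t), -4*t*exp(t), 8*t*exp(t)]
  [0, -6*t*exp(t) + exp(t), 12*t*exp(t)]
  [0, -3*t*exp(t), 6*t*exp(t) + exp(t)]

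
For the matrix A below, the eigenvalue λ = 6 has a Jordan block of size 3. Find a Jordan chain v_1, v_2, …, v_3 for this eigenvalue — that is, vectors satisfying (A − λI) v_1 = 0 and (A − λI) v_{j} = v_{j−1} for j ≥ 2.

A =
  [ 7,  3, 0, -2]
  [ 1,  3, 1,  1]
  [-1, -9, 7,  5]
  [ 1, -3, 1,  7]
A Jordan chain for λ = 6 of length 3:
v_1 = (2, -2, -6, -2)ᵀ
v_2 = (1, 1, -1, 1)ᵀ
v_3 = (1, 0, 0, 0)ᵀ

Let N = A − (6)·I. We want v_3 with N^3 v_3 = 0 but N^2 v_3 ≠ 0; then v_{j-1} := N · v_j for j = 3, …, 2.

Pick v_3 = (1, 0, 0, 0)ᵀ.
Then v_2 = N · v_3 = (1, 1, -1, 1)ᵀ.
Then v_1 = N · v_2 = (2, -2, -6, -2)ᵀ.

Sanity check: (A − (6)·I) v_1 = (0, 0, 0, 0)ᵀ = 0. ✓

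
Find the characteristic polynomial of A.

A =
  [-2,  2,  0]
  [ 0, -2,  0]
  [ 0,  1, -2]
x^3 + 6*x^2 + 12*x + 8

Expanding det(x·I − A) (e.g. by cofactor expansion or by noting that A is similar to its Jordan form J, which has the same characteristic polynomial as A) gives
  χ_A(x) = x^3 + 6*x^2 + 12*x + 8
which factors as (x + 2)^3. The eigenvalues (with algebraic multiplicities) are λ = -2 with multiplicity 3.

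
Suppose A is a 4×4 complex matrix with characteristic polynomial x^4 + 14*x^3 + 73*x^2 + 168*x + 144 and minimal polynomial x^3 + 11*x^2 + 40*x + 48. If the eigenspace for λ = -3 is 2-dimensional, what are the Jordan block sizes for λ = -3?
Block sizes for λ = -3: [1, 1]

Step 1 — from the characteristic polynomial, algebraic multiplicity of λ = -3 is 2. From dim ker(A − (-3)·I) = 2, there are exactly 2 Jordan blocks for λ = -3.
Step 2 — from the minimal polynomial, the factor (x + 3) tells us the largest block for λ = -3 has size 1.
Step 3 — with total size 2, 2 blocks, and largest block 1, the block sizes (in nonincreasing order) are [1, 1].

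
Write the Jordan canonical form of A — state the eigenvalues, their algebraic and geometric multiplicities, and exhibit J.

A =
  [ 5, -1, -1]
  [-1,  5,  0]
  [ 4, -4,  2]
J_3(4)

The characteristic polynomial is
  det(x·I − A) = x^3 - 12*x^2 + 48*x - 64 = (x - 4)^3

Eigenvalues and multiplicities (the geometric multiplicity of λ is n − rank(A − λI), which equals the number of Jordan blocks for λ):
  λ = 4: algebraic multiplicity = 3, geometric multiplicity = 1

Determining the block sizes for each eigenvalue:
  λ = 4: one block (gm = 1), so the single block has size am = 3 → block sizes [3]

Assembling the blocks gives a Jordan form
J =
  [4, 1, 0]
  [0, 4, 1]
  [0, 0, 4]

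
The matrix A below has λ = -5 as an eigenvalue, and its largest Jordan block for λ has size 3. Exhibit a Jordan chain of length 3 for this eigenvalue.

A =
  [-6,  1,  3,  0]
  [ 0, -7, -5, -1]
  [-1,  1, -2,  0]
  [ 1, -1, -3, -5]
A Jordan chain for λ = -5 of length 3:
v_1 = (-2, 4, -2, 2)ᵀ
v_2 = (-1, 0, -1, 1)ᵀ
v_3 = (1, 0, 0, 0)ᵀ

Let N = A − (-5)·I. We want v_3 with N^3 v_3 = 0 but N^2 v_3 ≠ 0; then v_{j-1} := N · v_j for j = 3, …, 2.

Pick v_3 = (1, 0, 0, 0)ᵀ.
Then v_2 = N · v_3 = (-1, 0, -1, 1)ᵀ.
Then v_1 = N · v_2 = (-2, 4, -2, 2)ᵀ.

Sanity check: (A − (-5)·I) v_1 = (0, 0, 0, 0)ᵀ = 0. ✓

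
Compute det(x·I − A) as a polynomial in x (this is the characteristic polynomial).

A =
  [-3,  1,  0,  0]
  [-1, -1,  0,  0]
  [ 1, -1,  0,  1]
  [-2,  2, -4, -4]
x^4 + 8*x^3 + 24*x^2 + 32*x + 16

Expanding det(x·I − A) (e.g. by cofactor expansion or by noting that A is similar to its Jordan form J, which has the same characteristic polynomial as A) gives
  χ_A(x) = x^4 + 8*x^3 + 24*x^2 + 32*x + 16
which factors as (x + 2)^4. The eigenvalues (with algebraic multiplicities) are λ = -2 with multiplicity 4.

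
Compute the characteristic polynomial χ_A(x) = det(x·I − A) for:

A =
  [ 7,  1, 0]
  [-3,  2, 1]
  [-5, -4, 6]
x^3 - 15*x^2 + 75*x - 125

Expanding det(x·I − A) (e.g. by cofactor expansion or by noting that A is similar to its Jordan form J, which has the same characteristic polynomial as A) gives
  χ_A(x) = x^3 - 15*x^2 + 75*x - 125
which factors as (x - 5)^3. The eigenvalues (with algebraic multiplicities) are λ = 5 with multiplicity 3.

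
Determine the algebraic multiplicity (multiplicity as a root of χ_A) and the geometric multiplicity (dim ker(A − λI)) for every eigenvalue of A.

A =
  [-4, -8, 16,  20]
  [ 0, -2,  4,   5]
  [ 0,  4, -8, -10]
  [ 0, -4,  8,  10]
λ = -4: alg = 1, geom = 1; λ = 0: alg = 3, geom = 2

Step 1 — factor the characteristic polynomial to read off the algebraic multiplicities:
  χ_A(x) = x^3*(x + 4)

Step 2 — compute geometric multiplicities via the rank-nullity identity g(λ) = n − rank(A − λI):
  rank(A − (-4)·I) = 3, so dim ker(A − (-4)·I) = n − 3 = 1
  rank(A − (0)·I) = 2, so dim ker(A − (0)·I) = n − 2 = 2

Summary:
  λ = -4: algebraic multiplicity = 1, geometric multiplicity = 1
  λ = 0: algebraic multiplicity = 3, geometric multiplicity = 2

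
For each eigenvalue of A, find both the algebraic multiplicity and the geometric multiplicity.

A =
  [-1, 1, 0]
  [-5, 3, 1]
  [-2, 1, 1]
λ = 1: alg = 3, geom = 1

Step 1 — factor the characteristic polynomial to read off the algebraic multiplicities:
  χ_A(x) = (x - 1)^3

Step 2 — compute geometric multiplicities via the rank-nullity identity g(λ) = n − rank(A − λI):
  rank(A − (1)·I) = 2, so dim ker(A − (1)·I) = n − 2 = 1

Summary:
  λ = 1: algebraic multiplicity = 3, geometric multiplicity = 1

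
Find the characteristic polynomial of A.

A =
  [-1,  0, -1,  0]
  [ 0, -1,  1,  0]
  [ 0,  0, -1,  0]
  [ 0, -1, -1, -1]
x^4 + 4*x^3 + 6*x^2 + 4*x + 1

Expanding det(x·I − A) (e.g. by cofactor expansion or by noting that A is similar to its Jordan form J, which has the same characteristic polynomial as A) gives
  χ_A(x) = x^4 + 4*x^3 + 6*x^2 + 4*x + 1
which factors as (x + 1)^4. The eigenvalues (with algebraic multiplicities) are λ = -1 with multiplicity 4.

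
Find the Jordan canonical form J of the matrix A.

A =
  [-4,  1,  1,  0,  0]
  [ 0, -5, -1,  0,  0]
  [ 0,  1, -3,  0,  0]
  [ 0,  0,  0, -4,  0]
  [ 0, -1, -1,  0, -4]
J_2(-4) ⊕ J_1(-4) ⊕ J_1(-4) ⊕ J_1(-4)

The characteristic polynomial is
  det(x·I − A) = x^5 + 20*x^4 + 160*x^3 + 640*x^2 + 1280*x + 1024 = (x + 4)^5

Eigenvalues and multiplicities (the geometric multiplicity of λ is n − rank(A − λI), which equals the number of Jordan blocks for λ):
  λ = -4: algebraic multiplicity = 5, geometric multiplicity = 4

Determining the block sizes for each eigenvalue:
  λ = -4: 4 blocks summing to 5 forces exactly one block of size 2 and the rest size 1 → block sizes [2, 1, 1, 1]

Assembling the blocks gives a Jordan form
J =
  [-4,  1,  0,  0,  0]
  [ 0, -4,  0,  0,  0]
  [ 0,  0, -4,  0,  0]
  [ 0,  0,  0, -4,  0]
  [ 0,  0,  0,  0, -4]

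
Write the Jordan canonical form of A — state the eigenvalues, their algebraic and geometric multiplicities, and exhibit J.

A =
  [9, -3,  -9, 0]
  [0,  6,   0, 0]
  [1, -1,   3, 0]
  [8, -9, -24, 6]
J_2(6) ⊕ J_2(6)

The characteristic polynomial is
  det(x·I − A) = x^4 - 24*x^3 + 216*x^2 - 864*x + 1296 = (x - 6)^4

Eigenvalues and multiplicities (the geometric multiplicity of λ is n − rank(A − λI), which equals the number of Jordan blocks for λ):
  λ = 6: algebraic multiplicity = 4, geometric multiplicity = 2

Determining the block sizes for each eigenvalue:
  λ = 6: with am = 4 and gm = 2, the partition is not yet determined (e.g. several partitions of 4 into 2 parts exist). Let N = A − (6)·I. Computing rank(N^1) = 2, rank(N^2) = 0; the number of blocks of size ≥ j is rank(N^{j−1}) − rank(N^j), giving [2, 2]. So we have 2 block(s) of size 2 → block sizes [2, 2]

Assembling the blocks gives a Jordan form
J =
  [6, 1, 0, 0]
  [0, 6, 0, 0]
  [0, 0, 6, 1]
  [0, 0, 0, 6]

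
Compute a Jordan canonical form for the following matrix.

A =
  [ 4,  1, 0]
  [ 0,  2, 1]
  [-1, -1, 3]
J_3(3)

The characteristic polynomial is
  det(x·I − A) = x^3 - 9*x^2 + 27*x - 27 = (x - 3)^3

Eigenvalues and multiplicities (the geometric multiplicity of λ is n − rank(A − λI), which equals the number of Jordan blocks for λ):
  λ = 3: algebraic multiplicity = 3, geometric multiplicity = 1

Determining the block sizes for each eigenvalue:
  λ = 3: one block (gm = 1), so the single block has size am = 3 → block sizes [3]

Assembling the blocks gives a Jordan form
J =
  [3, 1, 0]
  [0, 3, 1]
  [0, 0, 3]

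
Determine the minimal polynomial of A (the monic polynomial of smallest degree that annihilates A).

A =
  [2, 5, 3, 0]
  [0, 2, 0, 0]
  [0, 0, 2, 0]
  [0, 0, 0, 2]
x^2 - 4*x + 4

The characteristic polynomial is χ_A(x) = (x - 2)^4, so the eigenvalues are known. The minimal polynomial is
  m_A(x) = Π_λ (x − λ)^{k_λ}
where k_λ is the size of the *largest* Jordan block for λ (equivalently, the smallest k with (A − λI)^k v = 0 for every generalised eigenvector v of λ).

  λ = 2: largest Jordan block has size 2, contributing (x − 2)^2

So m_A(x) = (x - 2)^2 = x^2 - 4*x + 4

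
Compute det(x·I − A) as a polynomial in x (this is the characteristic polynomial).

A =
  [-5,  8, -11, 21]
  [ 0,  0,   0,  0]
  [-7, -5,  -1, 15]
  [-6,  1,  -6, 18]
x^4 - 12*x^3 + 36*x^2

Expanding det(x·I − A) (e.g. by cofactor expansion or by noting that A is similar to its Jordan form J, which has the same characteristic polynomial as A) gives
  χ_A(x) = x^4 - 12*x^3 + 36*x^2
which factors as x^2*(x - 6)^2. The eigenvalues (with algebraic multiplicities) are λ = 0 with multiplicity 2, λ = 6 with multiplicity 2.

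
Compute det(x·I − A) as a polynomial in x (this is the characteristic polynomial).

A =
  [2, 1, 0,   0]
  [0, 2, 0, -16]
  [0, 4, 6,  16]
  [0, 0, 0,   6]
x^4 - 16*x^3 + 88*x^2 - 192*x + 144

Expanding det(x·I − A) (e.g. by cofactor expansion or by noting that A is similar to its Jordan form J, which has the same characteristic polynomial as A) gives
  χ_A(x) = x^4 - 16*x^3 + 88*x^2 - 192*x + 144
which factors as (x - 6)^2*(x - 2)^2. The eigenvalues (with algebraic multiplicities) are λ = 2 with multiplicity 2, λ = 6 with multiplicity 2.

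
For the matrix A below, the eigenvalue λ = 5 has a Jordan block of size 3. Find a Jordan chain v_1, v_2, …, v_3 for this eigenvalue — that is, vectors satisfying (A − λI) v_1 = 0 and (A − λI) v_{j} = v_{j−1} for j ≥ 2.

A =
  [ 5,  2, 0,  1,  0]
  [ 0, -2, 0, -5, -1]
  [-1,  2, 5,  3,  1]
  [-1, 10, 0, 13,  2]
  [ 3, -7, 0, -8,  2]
A Jordan chain for λ = 5 of length 3:
v_1 = (0, 0, -3, 0, 0)ᵀ
v_2 = (0, 3, -4, -6, 9)ᵀ
v_3 = (0, 1, 0, -2, 0)ᵀ

Let N = A − (5)·I. We want v_3 with N^3 v_3 = 0 but N^2 v_3 ≠ 0; then v_{j-1} := N · v_j for j = 3, …, 2.

Pick v_3 = (0, 1, 0, -2, 0)ᵀ.
Then v_2 = N · v_3 = (0, 3, -4, -6, 9)ᵀ.
Then v_1 = N · v_2 = (0, 0, -3, 0, 0)ᵀ.

Sanity check: (A − (5)·I) v_1 = (0, 0, 0, 0, 0)ᵀ = 0. ✓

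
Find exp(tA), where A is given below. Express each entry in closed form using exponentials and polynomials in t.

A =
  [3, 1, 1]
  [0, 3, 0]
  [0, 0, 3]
e^{tA} =
  [exp(3*t), t*exp(3*t), t*exp(3*t)]
  [0, exp(3*t), 0]
  [0, 0, exp(3*t)]

Strategy: write A = P · J · P⁻¹ where J is a Jordan canonical form, so e^{tA} = P · e^{tJ} · P⁻¹, and e^{tJ} can be computed block-by-block.

A has Jordan form
J =
  [3, 1, 0]
  [0, 3, 0]
  [0, 0, 3]
(up to reordering of blocks).

Per-block formulas:
  For a 2×2 Jordan block J_2(3): exp(t · J_2(3)) = e^(3t)·(I + t·N), where N is the 2×2 nilpotent shift.
  For a 1×1 block at λ = 3: exp(t · [3]) = [e^(3t)].

After assembling e^{tJ} and conjugating by P, we get:

e^{tA} =
  [exp(3*t), t*exp(3*t), t*exp(3*t)]
  [0, exp(3*t), 0]
  [0, 0, exp(3*t)]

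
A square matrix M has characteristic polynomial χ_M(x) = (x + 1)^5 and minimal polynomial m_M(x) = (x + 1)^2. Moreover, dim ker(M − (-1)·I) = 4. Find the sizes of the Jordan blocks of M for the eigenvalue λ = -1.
Block sizes for λ = -1: [2, 1, 1, 1]

Step 1 — from the characteristic polynomial, algebraic multiplicity of λ = -1 is 5. From dim ker(M − (-1)·I) = 4, there are exactly 4 Jordan blocks for λ = -1.
Step 2 — from the minimal polynomial, the factor (x + 1)^2 tells us the largest block for λ = -1 has size 2.
Step 3 — with total size 5, 4 blocks, and largest block 2, the block sizes (in nonincreasing order) are [2, 1, 1, 1].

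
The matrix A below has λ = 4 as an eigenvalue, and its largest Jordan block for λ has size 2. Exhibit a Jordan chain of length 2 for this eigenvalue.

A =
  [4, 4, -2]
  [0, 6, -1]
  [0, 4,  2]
A Jordan chain for λ = 4 of length 2:
v_1 = (4, 2, 4)ᵀ
v_2 = (0, 1, 0)ᵀ

Let N = A − (4)·I. We want v_2 with N^2 v_2 = 0 but N^1 v_2 ≠ 0; then v_{j-1} := N · v_j for j = 2, …, 2.

Pick v_2 = (0, 1, 0)ᵀ.
Then v_1 = N · v_2 = (4, 2, 4)ᵀ.

Sanity check: (A − (4)·I) v_1 = (0, 0, 0)ᵀ = 0. ✓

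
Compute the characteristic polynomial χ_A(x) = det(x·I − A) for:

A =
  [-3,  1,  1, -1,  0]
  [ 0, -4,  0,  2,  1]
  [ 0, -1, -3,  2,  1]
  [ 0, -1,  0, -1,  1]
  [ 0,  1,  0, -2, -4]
x^5 + 15*x^4 + 90*x^3 + 270*x^2 + 405*x + 243

Expanding det(x·I − A) (e.g. by cofactor expansion or by noting that A is similar to its Jordan form J, which has the same characteristic polynomial as A) gives
  χ_A(x) = x^5 + 15*x^4 + 90*x^3 + 270*x^2 + 405*x + 243
which factors as (x + 3)^5. The eigenvalues (with algebraic multiplicities) are λ = -3 with multiplicity 5.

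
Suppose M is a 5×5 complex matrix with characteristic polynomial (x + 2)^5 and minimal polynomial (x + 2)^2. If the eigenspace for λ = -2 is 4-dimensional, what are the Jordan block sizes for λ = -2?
Block sizes for λ = -2: [2, 1, 1, 1]

Step 1 — from the characteristic polynomial, algebraic multiplicity of λ = -2 is 5. From dim ker(M − (-2)·I) = 4, there are exactly 4 Jordan blocks for λ = -2.
Step 2 — from the minimal polynomial, the factor (x + 2)^2 tells us the largest block for λ = -2 has size 2.
Step 3 — with total size 5, 4 blocks, and largest block 2, the block sizes (in nonincreasing order) are [2, 1, 1, 1].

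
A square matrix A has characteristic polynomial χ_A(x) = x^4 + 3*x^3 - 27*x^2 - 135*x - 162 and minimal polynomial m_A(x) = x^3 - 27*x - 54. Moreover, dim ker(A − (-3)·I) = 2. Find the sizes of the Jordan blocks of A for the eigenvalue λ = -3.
Block sizes for λ = -3: [2, 1]

Step 1 — from the characteristic polynomial, algebraic multiplicity of λ = -3 is 3. From dim ker(A − (-3)·I) = 2, there are exactly 2 Jordan blocks for λ = -3.
Step 2 — from the minimal polynomial, the factor (x + 3)^2 tells us the largest block for λ = -3 has size 2.
Step 3 — with total size 3, 2 blocks, and largest block 2, the block sizes (in nonincreasing order) are [2, 1].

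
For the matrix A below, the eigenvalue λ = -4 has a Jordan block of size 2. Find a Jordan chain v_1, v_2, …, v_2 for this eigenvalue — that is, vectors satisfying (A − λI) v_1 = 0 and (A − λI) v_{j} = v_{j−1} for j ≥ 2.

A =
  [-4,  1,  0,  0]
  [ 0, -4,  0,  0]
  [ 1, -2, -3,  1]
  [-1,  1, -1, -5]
A Jordan chain for λ = -4 of length 2:
v_1 = (0, 0, 1, -1)ᵀ
v_2 = (1, 0, 0, 0)ᵀ

Let N = A − (-4)·I. We want v_2 with N^2 v_2 = 0 but N^1 v_2 ≠ 0; then v_{j-1} := N · v_j for j = 2, …, 2.

Pick v_2 = (1, 0, 0, 0)ᵀ.
Then v_1 = N · v_2 = (0, 0, 1, -1)ᵀ.

Sanity check: (A − (-4)·I) v_1 = (0, 0, 0, 0)ᵀ = 0. ✓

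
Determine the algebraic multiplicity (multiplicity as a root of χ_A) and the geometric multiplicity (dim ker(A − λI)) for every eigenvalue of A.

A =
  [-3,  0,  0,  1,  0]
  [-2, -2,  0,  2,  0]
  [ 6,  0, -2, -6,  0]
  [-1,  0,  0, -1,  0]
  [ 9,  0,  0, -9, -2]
λ = -2: alg = 5, geom = 4

Step 1 — factor the characteristic polynomial to read off the algebraic multiplicities:
  χ_A(x) = (x + 2)^5

Step 2 — compute geometric multiplicities via the rank-nullity identity g(λ) = n − rank(A − λI):
  rank(A − (-2)·I) = 1, so dim ker(A − (-2)·I) = n − 1 = 4

Summary:
  λ = -2: algebraic multiplicity = 5, geometric multiplicity = 4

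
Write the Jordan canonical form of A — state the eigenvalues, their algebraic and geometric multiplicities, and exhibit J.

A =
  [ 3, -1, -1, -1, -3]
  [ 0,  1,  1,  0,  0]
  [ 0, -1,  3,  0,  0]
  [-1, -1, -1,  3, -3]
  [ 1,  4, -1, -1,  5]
J_3(2) ⊕ J_1(4) ⊕ J_1(5)

The characteristic polynomial is
  det(x·I − A) = x^5 - 15*x^4 + 86*x^3 - 236*x^2 + 312*x - 160 = (x - 5)*(x - 4)*(x - 2)^3

Eigenvalues and multiplicities (the geometric multiplicity of λ is n − rank(A − λI), which equals the number of Jordan blocks for λ):
  λ = 2: algebraic multiplicity = 3, geometric multiplicity = 1
  λ = 4: algebraic multiplicity = 1, geometric multiplicity = 1
  λ = 5: algebraic multiplicity = 1, geometric multiplicity = 1

Determining the block sizes for each eigenvalue:
  λ = 2: one block (gm = 1), so the single block has size am = 3 → block sizes [3]
  λ = 4: one block (gm = 1), so the single block has size am = 1 → block sizes [1]
  λ = 5: one block (gm = 1), so the single block has size am = 1 → block sizes [1]

Assembling the blocks gives a Jordan form
J =
  [2, 1, 0, 0, 0]
  [0, 2, 1, 0, 0]
  [0, 0, 2, 0, 0]
  [0, 0, 0, 4, 0]
  [0, 0, 0, 0, 5]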